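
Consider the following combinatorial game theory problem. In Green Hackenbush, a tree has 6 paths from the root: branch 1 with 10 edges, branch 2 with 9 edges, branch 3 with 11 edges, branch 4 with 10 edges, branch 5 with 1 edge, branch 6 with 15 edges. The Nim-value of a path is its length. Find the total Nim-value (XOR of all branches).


The tree has 6 branches from the ground vertex.
In Green Hackenbush, the Nim-value of a simple path of length k is k.
Branch 1: length 10, Nim-value = 10
Branch 2: length 9, Nim-value = 9
Branch 3: length 11, Nim-value = 11
Branch 4: length 10, Nim-value = 10
Branch 5: length 1, Nim-value = 1
Branch 6: length 15, Nim-value = 15
Total Nim-value = XOR of all branch values:
0 XOR 10 = 10
10 XOR 9 = 3
3 XOR 11 = 8
8 XOR 10 = 2
2 XOR 1 = 3
3 XOR 15 = 12
Nim-value of the tree = 12

12


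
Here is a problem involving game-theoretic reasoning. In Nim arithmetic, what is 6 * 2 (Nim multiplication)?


Nim multiplication is bilinear over XOR: (u XOR v) * w = (u*w) XOR (v*w).
So we split each operand into its bit components and XOR the pairwise Nim products.
6 = 2 + 4 (as XOR of powers of 2).
2 = 2 (as XOR of powers of 2).
Using the standard Nim-product table on single bits:
  2*2 = 3,   2*4 = 8,   2*8 = 12,
  4*4 = 6,   4*8 = 11,  8*8 = 13,
and  1*x = x (identity), k*l = l*k (commutative).
Pairwise Nim products:
  2 * 2 = 3
  4 * 2 = 8
XOR them: 3 XOR 8 = 11.
Result: 6 * 2 = 11 (in Nim).

11


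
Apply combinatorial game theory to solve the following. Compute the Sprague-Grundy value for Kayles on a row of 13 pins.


Kayles: a move removes 1 or 2 adjacent pins from a contiguous row.
Removing pins from a row of k leaves two independent rows (a, b) with a + b = k - 1 (one pin) or a + b = k - 2 (two pins); an end removal gives a = 0.
By Sprague-Grundy, G(k) = mex{ G(a) XOR G(b) } over all these splits. G(0) = 0.
G(1): splits (0,0):0^0=0 -> mex({0}) = 1
G(2): splits (0,1):0^1=1 (0,0):0^0=0 -> mex({0, 1}) = 2
G(3): splits (0,2):0^2=2 (1,1):1^1=0 (0,1):0^1=1 -> mex({0, 1, 2}) = 3
G(4): splits (0,3):0^3=3 (1,2):1^2=3 (0,2):0^2=2 (1,1):1^1=0 -> mex({0, 2, 3}) = 1
G(5): splits (0,4):0^1=1 (1,3):1^3=2 (2,2):2^2=0 (0,3):0^3=3 (1,2):1^2=3 -> mex({0, 1, 2, 3}) = 4
G(6) = mex({0, 1, 2, 4}) = 3
G(7) = mex({0, 1, 3, 4, 5}) = 2
G(8) = mex({0, 2, 3, 5, 6}) = 1
G(9) = mex({0, 1, 2, 3, 6, 7}) = 4
G(10) = mex({0, 1, 3, 4, 5, 7}) = 2
G(11) = mex({0, 1, 2, 3, 4, 5}) = 6
G(12) = mex({0, 1, 2, 3, 5, 6, 7}) = 4
G(13) = mex({0, 2, 3, 4, 6, 7}) = 1
Therefore G(13) = 1.

1


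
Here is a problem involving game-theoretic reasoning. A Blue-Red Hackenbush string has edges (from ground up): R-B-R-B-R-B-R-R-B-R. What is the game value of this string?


Edges (from ground): R-B-R-B-R-B-R-R-B-R
By Berlekamp's sign-expansion rule, a Blue-Red Hackenbush stalk has the value of the surreal number whose sign sequence is the edge sequence with B -> + and R -> -.
Sign sequence: -+-+-+--+-
Trace the sign expansion in the surreal number tree, starting from 0:
Edge 1: R (sign -) -> bounds (-inf, 0), value = -1
Edge 2: B (sign +) -> bounds (-1, 0), value = -1/2
Edge 3: R (sign -) -> bounds (-1, -1/2), value = -3/4
Edge 4: B (sign +) -> bounds (-3/4, -1/2), value = -5/8
Edge 5: R (sign -) -> bounds (-3/4, -5/8), value = -11/16
Edge 6: B (sign +) -> bounds (-11/16, -5/8), value = -21/32
Edge 7: R (sign -) -> bounds (-11/16, -21/32), value = -43/64
Edge 8: R (sign -) -> bounds (-11/16, -43/64), value = -87/128
Edge 9: B (sign +) -> bounds (-87/128, -43/64), value = -173/256
Edge 10: R (sign -) -> bounds (-87/128, -173/256), value = -347/512
Game value = -347/512

-347/512


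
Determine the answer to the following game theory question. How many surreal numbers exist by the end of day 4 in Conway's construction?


Day 0: {|} = 0 is born. Count = 1.
Day n: the number of surreal numbers born by day n is 2^(n+1) - 1.
By day 0: 2^1 - 1 = 1
By day 1: 2^2 - 1 = 3
By day 2: 2^3 - 1 = 7
By day 3: 2^4 - 1 = 15
By day 4: 2^5 - 1 = 31
By day 4: 31 surreal numbers.

31


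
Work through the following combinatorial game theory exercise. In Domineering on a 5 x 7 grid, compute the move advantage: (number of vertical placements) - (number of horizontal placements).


Board is 5 x 7 (rows x cols).
Left (vertical) placements: (rows-1) * cols = 4 * 7 = 28
Right (horizontal) placements: rows * (cols-1) = 5 * 6 = 30
Advantage = Left - Right = 28 - 30 = -2

-2


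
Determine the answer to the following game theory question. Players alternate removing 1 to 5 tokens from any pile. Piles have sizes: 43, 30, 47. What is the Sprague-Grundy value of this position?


Subtraction set: {1, 2, 3, 4, 5}
For this subtraction set, G(n) = n mod 6 (period = max + 1 = 6).
Pile 1 (size 43): G(43) = 43 mod 6 = 1
Pile 2 (size 30): G(30) = 30 mod 6 = 0
Pile 3 (size 47): G(47) = 47 mod 6 = 5
Total Grundy value = XOR of all: 1 XOR 0 XOR 5 = 4

4


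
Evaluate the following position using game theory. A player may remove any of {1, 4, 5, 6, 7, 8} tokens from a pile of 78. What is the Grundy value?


The subtraction set is S = {1, 4, 5, 6, 7, 8}.
G(k) = mex{ G(k - s) : s in S, s <= k }. We compute iteratively: G(0) = 0.
G(1) = mex({0}) = 1
G(2) = mex({1}) = 0
G(3) = mex({0}) = 1
G(4) = mex({0, 1}) = 2
G(5) = mex({0, 1, 2}) = 3
G(6) = mex({0, 1, 3}) = 2
G(7) = mex({0, 1, 2}) = 3
G(8) = mex({0, 1, 2, 3}) = 4
G(9) = mex({0, 1, 2, 3, 4}) = 5
G(10) = mex({0, 1, 2, 3, 5}) = 4
G(11) = mex({1, 2, 3, 4}) = 0
G(12) = mex({0, 2, 3, 4}) = 1
G(13) = mex({1, 2, 3, 4, 5}) = 0
G(14) = mex({0, 2, 3, 4, 5}) = 1
G(15) = mex({0, 1, 3, 4, 5}) = 2
G(16) = mex({0, 1, 2, 4, 5}) = 3
G(17) = mex({0, 1, 3, 4, 5}) = 2
G(18) = mex({0, 1, 2, 4}) = 3
Observe that G(11)..G(18) = 0, 1, 0, 1, 2, 3, 2, 3 repeats G(0)..G(7) = 0, 1, 0, 1, 2, 3, 2, 3.
For k >= max(S) = 8, G(k) is determined by the previous 8 values G(k-8)..G(k-1); a window of 8 consecutive values has recurred shifted by 11, so by induction G(k + 11) = G(k) for all k >= 0: the sequence is periodic from the start with period 11.
One period: G(0..10) = 0, 1, 0, 1, 2, 3, 2, 3, 4, 5, 4.
78 mod 11 = 1, so G(78) = G(1) = 1.

1


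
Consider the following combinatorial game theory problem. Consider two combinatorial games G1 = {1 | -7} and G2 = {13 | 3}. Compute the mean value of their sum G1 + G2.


G1 = {1 | -7}, G2 = {13 | 3}
Each is a switch {a | b} with numbers a > b; its mean value is (a + b)/2, and mean value is additive over game sums: m(G1 + G2) = m(G1) + m(G2).
Mean of G1 = (1 + (-7))/2 = -6/2 = -3
Mean of G2 = (13 + (3))/2 = 16/2 = 8
Mean of G1 + G2 = -3 + 8 = 5

5


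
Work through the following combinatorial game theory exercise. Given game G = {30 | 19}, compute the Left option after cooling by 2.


Original game: {30 | 19} (a switch {a | b} with a > b).
Cooling by t (for t below the temperature (a - b)/2 = 11/2) taxes each move by t: {a | b} cooled by t is {a - t | b + t}.
Cooling amount: t = 2
Cooled Left option: 30 - 2 = 28
Cooled Right option: 19 + 2 = 21
Cooled game: {28 | 21}
Left option = 28

28


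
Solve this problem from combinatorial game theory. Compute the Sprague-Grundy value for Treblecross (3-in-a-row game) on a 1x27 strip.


Treblecross: place X on empty cells; 3-in-a-row wins.
Playing within two cells of an existing X lets the opponent win at once, so sensible play treats the cells i-2..i+2 around each X as dead. The player left with no safe cell loses, so this is a normal-play take-away game on strips of safe cells.
Placing X at cell i (0-indexed) of a strip of k safe cells leaves independent strips of sizes max(0, i-2) and max(0, k-i-3). Hence G(k) = mex{ G(max(0,i-2)) XOR G(max(0,k-i-3)) : 0 <= i < k }, with G(0) = 0.
G(1): splits (0,0):0^0=0 -> mex({0}) = 1
G(2): splits (0,0):0^0=0 -> mex({0}) = 1
G(3): splits (0,0):0^0=0 -> mex({0}) = 1
G(4): splits (0,1):0^1=1 (0,0):0^0=0 -> mex({0, 1}) = 2
G(5): splits (0,2):0^1=1 (0,1):0^1=1 (0,0):0^0=0 -> mex({0, 1}) = 2
G(6) = mex({1}) = 0
G(7) = mex({0, 1, 2}) = 3
G(8) = mex({0, 1, 2}) = 3
G(9) = mex({0, 2}) = 1
G(10) = mex({0, 2, 3}) = 1
G(11) = mex({0, 3}) = 1
G(12) = mex({1, 3}) = 0
G(13) = mex({0, 1, 2, 3}) = 4
G(14) = mex({0, 1, 2}) = 3
G(15) = mex({0, 1, 2}) = 3
G(16) = mex({0, 1, 2, 4}) = 3
G(17) = mex({0, 1, 3, 4}) = 2
G(18) = mex({0, 1, 3, 4}) = 2
G(19) = mex({0, 1, 3, 5}) = 2
G(20) = mex({0, 1, 2, 3, 5}) = 4
G(21) = mex({0, 1, 2, 3, 5}) = 4
G(22) = mex({1, 2, 6}) = 0
G(23) = mex({0, 1, 2, 3, 4, 6}) = 5
G(24) = mex({0, 1, 2, 3, 4}) = 5
G(25) = mex({0, 1, 3, 4, 7}) = 2
G(26) = mex({0, 1, 3, 4, 5, 7}) = 2
G(27) = mex({0, 1, 3, 5}) = 2
Therefore G(27) = 2.

2


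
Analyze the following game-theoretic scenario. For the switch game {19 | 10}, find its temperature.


The game is {19 | 10}, a switch {a | b} with numbers a > b.
Cooling {a | b} by t gives {a - t | b + t}, which stops being hot when a - t = b + t, i.e. at t = (a - b)/2. So the temperature of a switch is (a - b)/2.
Temperature = (Left option - Right option) / 2
= (19 - (10)) / 2
= 9 / 2
= 9/2

9/2


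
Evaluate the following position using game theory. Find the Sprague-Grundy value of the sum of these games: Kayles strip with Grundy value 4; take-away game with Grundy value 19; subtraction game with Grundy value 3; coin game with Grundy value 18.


By the Sprague-Grundy theorem, the Grundy value of a sum of games is the XOR of individual Grundy values.
Kayles strip: Grundy value = 4. Running XOR: 0 XOR 4 = 4
take-away game: Grundy value = 19. Running XOR: 4 XOR 19 = 23
subtraction game: Grundy value = 3. Running XOR: 23 XOR 3 = 20
coin game: Grundy value = 18. Running XOR: 20 XOR 18 = 6
The combined Grundy value is 6.

6


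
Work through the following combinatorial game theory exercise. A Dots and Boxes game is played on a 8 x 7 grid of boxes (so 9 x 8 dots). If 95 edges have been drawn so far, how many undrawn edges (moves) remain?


Grid: 8 x 7 boxes, i.e. 9 rows and 8 columns of dots.
Horizontal edges: (rows + 1) * cols = 9 * 7 = 63
Vertical edges: rows * (cols + 1) = 8 * 8 = 64
Total edges: 63 + 64 = 127
Edges drawn: 95
Remaining: 127 - 95 = 32

32


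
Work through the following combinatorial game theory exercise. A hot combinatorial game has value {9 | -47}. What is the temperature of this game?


The game is {9 | -47}, a switch {a | b} with numbers a > b.
Cooling {a | b} by t gives {a - t | b + t}, which stops being hot when a - t = b + t, i.e. at t = (a - b)/2. So the temperature of a switch is (a - b)/2.
Temperature = (Left option - Right option) / 2
= (9 - (-47)) / 2
= 56 / 2
= 28

28


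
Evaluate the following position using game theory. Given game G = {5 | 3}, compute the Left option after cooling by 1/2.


Original game: {5 | 3} (a switch {a | b} with a > b).
Cooling by t (for t below the temperature (a - b)/2 = 1) taxes each move by t: {a | b} cooled by t is {a - t | b + t}.
Cooling amount: t = 1/2
Cooled Left option: 5 - 1/2 = 9/2
Cooled Right option: 3 + 1/2 = 7/2
Cooled game: {9/2 | 7/2}
Left option = 9/2

9/2


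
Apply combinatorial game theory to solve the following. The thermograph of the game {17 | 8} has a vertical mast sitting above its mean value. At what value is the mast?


Game = {17 | 8}, a switch {a | b} with numbers a > b.
Its thermograph has left wall a - t and right wall b + t, which meet at t = (a - b)/2, where both equal (a + b)/2. So the mast (mean value) is at (a + b)/2.
Mean = (17 + (8))/2 = 25/2 = 25/2

25/2


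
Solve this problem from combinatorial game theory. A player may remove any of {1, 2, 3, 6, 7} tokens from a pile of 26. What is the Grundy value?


The subtraction set is S = {1, 2, 3, 6, 7}.
G(k) = mex{ G(k - s) : s in S, s <= k }. We compute iteratively: G(0) = 0.
G(1) = mex({0}) = 1
G(2) = mex({0, 1}) = 2
G(3) = mex({0, 1, 2}) = 3
G(4) = mex({1, 2, 3}) = 0
G(5) = mex({0, 2, 3}) = 1
G(6) = mex({0, 1, 3}) = 2
G(7) = mex({0, 1, 2}) = 3
G(8) = mex({1, 2, 3}) = 0
G(9) = mex({0, 2, 3}) = 1
G(10) = mex({0, 1, 3}) = 2
Observe that G(4)..G(10) = 0, 1, 2, 3, 0, 1, 2 repeats G(0)..G(6) = 0, 1, 2, 3, 0, 1, 2.
For k >= max(S) = 7, G(k) is determined by the previous 7 values G(k-7)..G(k-1); a window of 7 consecutive values has recurred shifted by 4, so by induction G(k + 4) = G(k) for all k >= 0: the sequence is periodic from the start with period 4.
One period: G(0..3) = 0, 1, 2, 3.
26 mod 4 = 2, so G(26) = G(2) = 2.

2


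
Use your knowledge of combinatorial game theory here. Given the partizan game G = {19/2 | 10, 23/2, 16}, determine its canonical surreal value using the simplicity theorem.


Left options: {19/2}, max = 19/2
Right options: {10, 23/2, 16}, min = 10
All options are numbers and max(Left) < min(Right), so by the simplicity theorem the value is the simplest (earliest-born) number strictly between 19/2 and 10.
No integer lies strictly between 19/2 and 10, so the value is the dyadic rational m/2^k in the interval with the smallest k (then m odd); search k = 1, 2, ...:
Denominator 2: no odd multiple of 1/2 lies strictly between 19/2 and 10.
Denominator 4: 39/4 lies strictly between 19/2 and 10 -- found.
The simplest number in the interval is 39/4.
Game value = 39/4

39/4


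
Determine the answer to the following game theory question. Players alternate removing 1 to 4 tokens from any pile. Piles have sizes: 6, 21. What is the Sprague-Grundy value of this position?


Subtraction set: {1, 2, 3, 4}
For this subtraction set, G(n) = n mod 5 (period = max + 1 = 5).
Pile 1 (size 6): G(6) = 6 mod 5 = 1
Pile 2 (size 21): G(21) = 21 mod 5 = 1
Total Grundy value = XOR of all: 1 XOR 1 = 0

0


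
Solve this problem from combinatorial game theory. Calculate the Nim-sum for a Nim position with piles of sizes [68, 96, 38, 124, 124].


We need the XOR (exclusive or) of all pile sizes.
After XOR-ing pile 1 (size 68): 0 XOR 68 = 68
After XOR-ing pile 2 (size 96): 68 XOR 96 = 36
After XOR-ing pile 3 (size 38): 36 XOR 38 = 2
After XOR-ing pile 4 (size 124): 2 XOR 124 = 126
After XOR-ing pile 5 (size 124): 126 XOR 124 = 2
The Nim-value of this position is 2.

2


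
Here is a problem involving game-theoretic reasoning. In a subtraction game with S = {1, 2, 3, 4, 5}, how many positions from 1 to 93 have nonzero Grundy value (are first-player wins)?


Subtraction set S = {1, 2, 3, 4, 5}, so G(n) = n mod 6.
G(n) = 0 when n is a multiple of 6.
Multiples of 6 in [1, 93]: 15
N-positions (nonzero Grundy) = 93 - 15 = 78

78


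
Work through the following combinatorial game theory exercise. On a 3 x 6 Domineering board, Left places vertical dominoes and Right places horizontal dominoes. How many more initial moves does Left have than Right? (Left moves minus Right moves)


Board is 3 x 6 (rows x cols).
Left (vertical) placements: (rows-1) * cols = 2 * 6 = 12
Right (horizontal) placements: rows * (cols-1) = 3 * 5 = 15
Advantage = Left - Right = 12 - 15 = -3

-3


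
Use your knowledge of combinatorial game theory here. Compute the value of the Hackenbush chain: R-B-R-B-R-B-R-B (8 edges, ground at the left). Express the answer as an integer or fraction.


Edges (from ground): R-B-R-B-R-B-R-B
By Berlekamp's sign-expansion rule, a Blue-Red Hackenbush stalk has the value of the surreal number whose sign sequence is the edge sequence with B -> + and R -> -.
Sign sequence: -+-+-+-+
Trace the sign expansion in the surreal number tree, starting from 0:
Edge 1: R (sign -) -> bounds (-inf, 0), value = -1
Edge 2: B (sign +) -> bounds (-1, 0), value = -1/2
Edge 3: R (sign -) -> bounds (-1, -1/2), value = -3/4
Edge 4: B (sign +) -> bounds (-3/4, -1/2), value = -5/8
Edge 5: R (sign -) -> bounds (-3/4, -5/8), value = -11/16
Edge 6: B (sign +) -> bounds (-11/16, -5/8), value = -21/32
Edge 7: R (sign -) -> bounds (-11/16, -21/32), value = -43/64
Edge 8: B (sign +) -> bounds (-43/64, -21/32), value = -85/128
Game value = -85/128

-85/128


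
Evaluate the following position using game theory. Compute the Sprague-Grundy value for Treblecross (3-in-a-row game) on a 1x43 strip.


Treblecross: place X on empty cells; 3-in-a-row wins.
Playing within two cells of an existing X lets the opponent win at once, so sensible play treats the cells i-2..i+2 around each X as dead. The player left with no safe cell loses, so this is a normal-play take-away game on strips of safe cells.
Placing X at cell i (0-indexed) of a strip of k safe cells leaves independent strips of sizes max(0, i-2) and max(0, k-i-3). Hence G(k) = mex{ G(max(0,i-2)) XOR G(max(0,k-i-3)) : 0 <= i < k }, with G(0) = 0.
G(1): splits (0,0):0^0=0 -> mex({0}) = 1
G(2): splits (0,0):0^0=0 -> mex({0}) = 1
G(3): splits (0,0):0^0=0 -> mex({0}) = 1
G(4): splits (0,1):0^1=1 (0,0):0^0=0 -> mex({0, 1}) = 2
G(5): splits (0,2):0^1=1 (0,1):0^1=1 (0,0):0^0=0 -> mex({0, 1}) = 2
G(6) = mex({1}) = 0
G(7) = mex({0, 1, 2}) = 3
G(8) = mex({0, 1, 2}) = 3
G(9) = mex({0, 2}) = 1
G(10) = mex({0, 2, 3}) = 1
G(11) = mex({0, 3}) = 1
G(12) = mex({1, 3}) = 0
G(13) = mex({0, 1, 2, 3}) = 4
G(14) = mex({0, 1, 2}) = 3
G(15) = mex({0, 1, 2}) = 3
G(16) = mex({0, 1, 2, 4}) = 3
G(17) = mex({0, 1, 3, 4}) = 2
G(18) = mex({0, 1, 3, 4}) = 2
G(19) = mex({0, 1, 3, 5}) = 2
G(20) = mex({0, 1, 2, 3, 5}) = 4
G(21) = mex({0, 1, 2, 3, 5}) = 4
G(22) = mex({1, 2, 6}) = 0
G(23) = mex({0, 1, 2, 3, 4, 6}) = 5
G(24) = mex({0, 1, 2, 3, 4}) = 5
G(25) = mex({0, 1, 3, 4, 7}) = 2
G(26) = mex({0, 1, 3, 4, 5, 7}) = 2
G(27) = mex({0, 1, 3, 5}) = 2
G(28) = mex({0, 1, 2, 5}) = 3
G(29) = mex({0, 1, 2, 4, 5, 6}) = 3
G(30) = mex({1, 2, 4, 6}) = 0
G(31) = mex({0, 1, 2, 3, 4, 6}) = 5
G(32) = mex({1, 2, 3, 4, 7}) = 0
G(33) = mex({0, 3, 7}) = 1
G(34) = mex({0, 2, 3, 5, 7}) = 1
G(35) = mex({0, 2, 3, 5, 6}) = 1
G(36) = mex({0, 1, 2, 5, 6}) = 3
G(37) = mex({0, 1, 2, 4, 5, 6}) = 3
G(38) = mex({0, 1, 2, 4}) = 3
G(39) = mex({0, 1, 2, 3, 4, 7}) = 5
G(40) = mex({0, 1, 2, 3, 4, 5, 7}) = 6
G(41) = mex({0, 1, 2, 3, 5, 7}) = 4
G(42) = mex({0, 1, 2, 3, 5, 6, 7}) = 4
G(43) = mex({0, 2, 3, 5, 6}) = 1
Therefore G(43) = 1.

1


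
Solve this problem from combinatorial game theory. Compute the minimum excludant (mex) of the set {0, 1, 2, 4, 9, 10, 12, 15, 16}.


Set = {0, 1, 2, 4, 9, 10, 12, 15, 16}
0 is in the set.
1 is in the set.
2 is in the set.
3 is NOT in the set. This is the mex.
mex = 3

3


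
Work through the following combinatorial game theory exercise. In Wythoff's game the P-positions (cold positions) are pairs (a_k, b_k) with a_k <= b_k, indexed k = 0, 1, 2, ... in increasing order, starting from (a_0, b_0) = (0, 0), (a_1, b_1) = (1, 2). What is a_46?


By Wythoff's theorem, a_k = floor(k * phi) and b_k = floor(k * phi^2) = a_k + k, where phi = (1 + sqrt(5))/2 is the golden ratio.
phi = (1 + sqrt(5))/2 = 1.618034
k = 46
k * phi = 46 * 1.618034 = 74.429563
a_46 = floor(k * phi) = 74

74


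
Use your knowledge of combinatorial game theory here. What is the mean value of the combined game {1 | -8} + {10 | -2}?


G1 = {1 | -8}, G2 = {10 | -2}
Each is a switch {a | b} with numbers a > b; its mean value is (a + b)/2, and mean value is additive over game sums: m(G1 + G2) = m(G1) + m(G2).
Mean of G1 = (1 + (-8))/2 = -7/2 = -7/2
Mean of G2 = (10 + (-2))/2 = 8/2 = 4
Mean of G1 + G2 = -7/2 + 4 = 1/2

1/2


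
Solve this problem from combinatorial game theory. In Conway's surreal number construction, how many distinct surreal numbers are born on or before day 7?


Day 0: {|} = 0 is born. Count = 1.
Day n: the number of surreal numbers born by day n is 2^(n+1) - 1.
By day 0: 2^1 - 1 = 1
By day 1: 2^2 - 1 = 3
By day 2: 2^3 - 1 = 7
By day 3: 2^4 - 1 = 15
By day 4: 2^5 - 1 = 31
By day 5: 2^6 - 1 = 63
By day 6: 2^7 - 1 = 127
By day 7: 2^8 - 1 = 255
By day 7: 255 surreal numbers.

255


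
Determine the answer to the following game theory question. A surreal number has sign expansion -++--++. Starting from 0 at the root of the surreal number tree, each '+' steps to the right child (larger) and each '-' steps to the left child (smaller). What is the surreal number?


Sign expansion: -++--++
Rule: track bounds (lo, hi), initially (-inf, +inf). On '+', the current value becomes lo and we move to the simplest number in (value, hi): value + 1 if hi = +inf, otherwise the midpoint (value + hi)/2. On '-', the current value becomes hi and we move to value - 1 if lo = -inf, otherwise the midpoint (lo + value)/2.
Start at 0.
Step 1: sign = -, move left. Bounds: (-inf, 0). Value = -1
Step 2: sign = +, move right. Bounds: (-1, 0). Value = -1/2
Step 3: sign = +, move right. Bounds: (-1/2, 0). Value = -1/4
Step 4: sign = -, move left. Bounds: (-1/2, -1/4). Value = -3/8
Step 5: sign = -, move left. Bounds: (-1/2, -3/8). Value = -7/16
Step 6: sign = +, move right. Bounds: (-7/16, -3/8). Value = -13/32
Step 7: sign = +, move right. Bounds: (-13/32, -3/8). Value = -25/64
The surreal number with sign expansion -++--++ is -25/64.

-25/64


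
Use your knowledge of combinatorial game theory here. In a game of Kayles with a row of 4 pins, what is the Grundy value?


Kayles: a move removes 1 or 2 adjacent pins from a contiguous row.
Removing pins from a row of k leaves two independent rows (a, b) with a + b = k - 1 (one pin) or a + b = k - 2 (two pins); an end removal gives a = 0.
By Sprague-Grundy, G(k) = mex{ G(a) XOR G(b) } over all these splits. G(0) = 0.
G(1): splits (0,0):0^0=0 -> mex({0}) = 1
G(2): splits (0,1):0^1=1 (0,0):0^0=0 -> mex({0, 1}) = 2
G(3): splits (0,2):0^2=2 (1,1):1^1=0 (0,1):0^1=1 -> mex({0, 1, 2}) = 3
G(4): splits (0,3):0^3=3 (1,2):1^2=3 (0,2):0^2=2 (1,1):1^1=0 -> mex({0, 2, 3}) = 1
Therefore G(4) = 1.

1


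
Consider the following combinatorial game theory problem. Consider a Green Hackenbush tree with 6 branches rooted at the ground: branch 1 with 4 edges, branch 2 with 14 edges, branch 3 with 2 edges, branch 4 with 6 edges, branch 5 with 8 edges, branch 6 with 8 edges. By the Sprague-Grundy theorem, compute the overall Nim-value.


The tree has 6 branches from the ground vertex.
In Green Hackenbush, the Nim-value of a simple path of length k is k.
Branch 1: length 4, Nim-value = 4
Branch 2: length 14, Nim-value = 14
Branch 3: length 2, Nim-value = 2
Branch 4: length 6, Nim-value = 6
Branch 5: length 8, Nim-value = 8
Branch 6: length 8, Nim-value = 8
Total Nim-value = XOR of all branch values:
0 XOR 4 = 4
4 XOR 14 = 10
10 XOR 2 = 8
8 XOR 6 = 14
14 XOR 8 = 6
6 XOR 8 = 14
Nim-value of the tree = 14

14


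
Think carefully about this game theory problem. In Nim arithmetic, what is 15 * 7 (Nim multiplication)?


Nim multiplication is bilinear over XOR: (u XOR v) * w = (u*w) XOR (v*w).
So we split each operand into its bit components and XOR the pairwise Nim products.
15 = 1 + 2 + 4 + 8 (as XOR of powers of 2).
7 = 1 + 2 + 4 (as XOR of powers of 2).
Using the standard Nim-product table on single bits:
  2*2 = 3,   2*4 = 8,   2*8 = 12,
  4*4 = 6,   4*8 = 11,  8*8 = 13,
and  1*x = x (identity), k*l = l*k (commutative).
Pairwise Nim products:
  1 * 1 = 1
  1 * 2 = 2
  1 * 4 = 4
  2 * 1 = 2
  2 * 2 = 3
  2 * 4 = 8
  4 * 1 = 4
  4 * 2 = 8
  4 * 4 = 6
  8 * 1 = 8
  8 * 2 = 12
  8 * 4 = 11
XOR them: 1 XOR 2 XOR 4 XOR 2 XOR 3 XOR 8 XOR 4 XOR 8 XOR 6 XOR 8 XOR 12 XOR 11 = 11.
Result: 15 * 7 = 11 (in Nim).

11


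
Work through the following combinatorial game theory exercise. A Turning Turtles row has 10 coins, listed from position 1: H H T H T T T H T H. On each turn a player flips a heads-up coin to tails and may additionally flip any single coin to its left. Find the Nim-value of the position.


Coins: H H T H T T T H T H
Key fact: a single head at position k behaves exactly like a Nim heap of size k (turning it to T and optionally flipping a coin at j < k corresponds to moving the heap from k to j, or to 0), and heads combine as a disjunctive sum (two heads at the same place would cancel, matching j XOR j = 0). So the Nim-value is the XOR of the 1-indexed positions of the heads.
Face-up positions (1-indexed): [1, 2, 4, 8, 10]
XOR 0 with 1: 0 XOR 1 = 1
XOR 1 with 2: 1 XOR 2 = 3
XOR 3 with 4: 3 XOR 4 = 7
XOR 7 with 8: 7 XOR 8 = 15
XOR 15 with 10: 15 XOR 10 = 5
Nim-value = 5

5


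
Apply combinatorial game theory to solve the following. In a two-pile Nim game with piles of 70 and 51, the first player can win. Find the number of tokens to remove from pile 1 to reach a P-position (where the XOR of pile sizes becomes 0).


Piles: 70 and 51
Current XOR: 70 XOR 51 = 117 (non-zero, so this is an N-position).
To make the XOR zero, we need to find a move that balances the piles.
For pile 1 (size 70): target = 70 XOR 117 = 51
We reduce pile 1 from 70 to 51.
Tokens removed: 70 - 51 = 19
Verification: 51 XOR 51 = 0

19


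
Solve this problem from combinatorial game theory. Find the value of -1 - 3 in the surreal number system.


x = -1, y = 3
x - y = -1 - 3 = -4

-4


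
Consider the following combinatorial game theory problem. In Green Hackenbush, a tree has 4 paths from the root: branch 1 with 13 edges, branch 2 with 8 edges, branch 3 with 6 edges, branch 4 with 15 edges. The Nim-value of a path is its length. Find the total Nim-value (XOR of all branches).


The tree has 4 branches from the ground vertex.
In Green Hackenbush, the Nim-value of a simple path of length k is k.
Branch 1: length 13, Nim-value = 13
Branch 2: length 8, Nim-value = 8
Branch 3: length 6, Nim-value = 6
Branch 4: length 15, Nim-value = 15
Total Nim-value = XOR of all branch values:
0 XOR 13 = 13
13 XOR 8 = 5
5 XOR 6 = 3
3 XOR 15 = 12
Nim-value of the tree = 12

12


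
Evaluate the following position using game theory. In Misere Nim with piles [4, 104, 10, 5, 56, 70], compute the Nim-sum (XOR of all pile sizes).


We need the XOR (exclusive or) of all pile sizes.
After XOR-ing pile 1 (size 4): 0 XOR 4 = 4
After XOR-ing pile 2 (size 104): 4 XOR 104 = 108
After XOR-ing pile 3 (size 10): 108 XOR 10 = 102
After XOR-ing pile 4 (size 5): 102 XOR 5 = 99
After XOR-ing pile 5 (size 56): 99 XOR 56 = 91
After XOR-ing pile 6 (size 70): 91 XOR 70 = 29
The Nim-value of this position is 29.

29


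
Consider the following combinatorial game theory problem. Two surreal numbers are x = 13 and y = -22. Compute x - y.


x = 13, y = -22
x - y = 13 - -22 = 35

35


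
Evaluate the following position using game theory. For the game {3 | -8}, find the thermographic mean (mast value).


Game = {3 | -8}, a switch {a | b} with numbers a > b.
Its thermograph has left wall a - t and right wall b + t, which meet at t = (a - b)/2, where both equal (a + b)/2. So the mast (mean value) is at (a + b)/2.
Mean = (3 + (-8))/2 = -5/2 = -5/2

-5/2


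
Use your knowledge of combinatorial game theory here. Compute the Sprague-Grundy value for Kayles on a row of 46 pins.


Kayles: a move removes 1 or 2 adjacent pins from a contiguous row.
Removing pins from a row of k leaves two independent rows (a, b) with a + b = k - 1 (one pin) or a + b = k - 2 (two pins); an end removal gives a = 0.
By Sprague-Grundy, G(k) = mex{ G(a) XOR G(b) } over all these splits. G(0) = 0.
G(1): splits (0,0):0^0=0 -> mex({0}) = 1
G(2): splits (0,1):0^1=1 (0,0):0^0=0 -> mex({0, 1}) = 2
G(3): splits (0,2):0^2=2 (1,1):1^1=0 (0,1):0^1=1 -> mex({0, 1, 2}) = 3
G(4): splits (0,3):0^3=3 (1,2):1^2=3 (0,2):0^2=2 (1,1):1^1=0 -> mex({0, 2, 3}) = 1
G(5): splits (0,4):0^1=1 (1,3):1^3=2 (2,2):2^2=0 (0,3):0^3=3 (1,2):1^2=3 -> mex({0, 1, 2, 3}) = 4
G(6) = mex({0, 1, 2, 4}) = 3
G(7) = mex({0, 1, 3, 4, 5}) = 2
G(8) = mex({0, 2, 3, 5, 6}) = 1
G(9) = mex({0, 1, 2, 3, 6, 7}) = 4
G(10) = mex({0, 1, 3, 4, 5, 7}) = 2
G(11) = mex({0, 1, 2, 3, 4, 5}) = 6
G(12) = mex({0, 1, 2, 3, 5, 6, 7}) = 4
G(13) = mex({0, 2, 3, 4, 6, 7}) = 1
G(14) = mex({0, 1, 4, 5, 6, 7}) = 2
G(15) = mex({0, 1, 2, 3, 4, 5, 6}) = 7
G(16) = mex({0, 2, 3, 5, 6, 7}) = 1
G(17) = mex({0, 1, 2, 3, 5, 6, 7}) = 4
G(18) = mex({0, 1, 2, 4, 5, 6}) = 3
G(19) = mex({0, 1, 3, 4, 5, 7}) = 2
G(20) = mex({0, 2, 3, 4, 5, 6, 7}) = 1
G(21) = mex({0, 1, 2, 3, 5, 6, 7}) = 4
G(22) = mex({0, 1, 2, 3, 4, 5, 7}) = 6
G(23) = mex({0, 1, 2, 3, 4, 5, 6}) = 7
G(24) = mex({0, 1, 2, 3, 5, 6, 7}) = 4
G(25) = mex({0, 2, 3, 4, 6, 7}) = 1
G(26) = mex({0, 1, 3, 4, 5, 6, 7}) = 2
G(27) = mex({0, 1, 2, 3, 4, 5, 6, 7}) = 8
G(28) = mex({0, 1, 2, 3, 4, 6, 7, 8}) = 5
G(29) = mex({0, 1, 2, 3, 5, 6, 7, 8, 9}) = 4
G(30) = mex({0, 1, 2, 3, 4, 5, 6, 9, 10}) = 7
G(31) = mex({0, 1, 3, 4, 5, 7, 10, 11}) = 2
G(32) = mex({0, 2, 3, 4, 5, 6, 7, 9, 11}) = 1
G(33) = mex({0, 1, 2, 3, 4, 5, 6, 7, 9, 12}) = 8
G(34) = mex({0, 1, 2, 3, 4, 5, 7, 8, 11, 12}) = 6
G(35) = mex({0, 1, 2, 3, 4, 5, 6, 8, 9, 10, 11}) = 7
G(36) = mex({0, 1, 2, 3, 5, 6, 7, 9, 10}) = 4
G(37) = mex({0, 2, 3, 4, 6, 7, 9, 10, 11, 12}) = 1
G(38) = mex({0, 1, 3, 4, 5, 6, 7, 9, 10, 11, 12}) = 2
G(39) = mex({0, 1, 2, 4, 5, 6, 7, 9, 10, 12, 14}) = 3
G(40) = mex({0, 2, 3, 4, 6, 7, 11, 12, 14}) = 1
G(41) = mex({0, 1, 2, 3, 5, 6, 7, 9, 10, 11, 12}) = 4
G(42) = mex({0, 1, 2, 3, 4, 5, 6, 9, 10}) = 7
G(43) = mex({0, 1, 3, 4, 5, 7, 9, 10, 12, 15}) = 2
G(44) = mex({0, 2, 3, 4, 5, 6, 7, 9, 10, 12, 15}) = 1
G(45) = mex({0, 1, 2, 3, 4, 5, 6, 7, 9, 10, 12, 14}) = 8
G(46) = mex({0, 1, 3, 4, 5, 7, 8, 11, 12, 14}) = 2
Therefore G(46) = 2.

2


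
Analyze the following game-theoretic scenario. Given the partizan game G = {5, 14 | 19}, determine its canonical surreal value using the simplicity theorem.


Left options: {5, 14}, max = 14
Right options: {19}, min = 19
All options are numbers and max(Left) < min(Right), so by the simplicity theorem the value is the simplest (earliest-born) number strictly between 14 and 19.
Integers 15 through 18 all lie strictly between 14 and 19.
Among integers, the simplest (lowest birthday = smallest |n|; 0 is born on day 0, +-n on day n) is 15.
No non-integer in the interval can be simpler: if x is a non-integer in the interval, then floor(x) or ceil(x) also lies in the interval (the interval contains an integer), and both are proper prefixes of x's sign expansion, i.e. born earlier. So the game value is 15.
Game value = 15

15


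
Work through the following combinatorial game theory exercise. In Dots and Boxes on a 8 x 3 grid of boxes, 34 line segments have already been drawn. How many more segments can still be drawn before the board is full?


Grid: 8 x 3 boxes, i.e. 9 rows and 4 columns of dots.
Horizontal edges: (rows + 1) * cols = 9 * 3 = 27
Vertical edges: rows * (cols + 1) = 8 * 4 = 32
Total edges: 27 + 32 = 59
Edges drawn: 34
Remaining: 59 - 34 = 25

25


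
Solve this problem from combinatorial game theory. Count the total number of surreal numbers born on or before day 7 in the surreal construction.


Day 0: {|} = 0 is born. Count = 1.
Day n: the number of surreal numbers born by day n is 2^(n+1) - 1.
By day 0: 2^1 - 1 = 1
By day 1: 2^2 - 1 = 3
By day 2: 2^3 - 1 = 7
By day 3: 2^4 - 1 = 15
By day 4: 2^5 - 1 = 31
By day 5: 2^6 - 1 = 63
By day 6: 2^7 - 1 = 127
By day 7: 2^8 - 1 = 255
By day 7: 255 surreal numbers.

255


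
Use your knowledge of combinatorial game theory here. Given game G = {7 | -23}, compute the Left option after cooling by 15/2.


Original game: {7 | -23} (a switch {a | b} with a > b).
Cooling by t (for t below the temperature (a - b)/2 = 15) taxes each move by t: {a | b} cooled by t is {a - t | b + t}.
Cooling amount: t = 15/2
Cooled Left option: 7 - 15/2 = -1/2
Cooled Right option: -23 + 15/2 = -31/2
Cooled game: {-1/2 | -31/2}
Left option = -1/2

-1/2


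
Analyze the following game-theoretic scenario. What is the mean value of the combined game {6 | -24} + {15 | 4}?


G1 = {6 | -24}, G2 = {15 | 4}
Each is a switch {a | b} with numbers a > b; its mean value is (a + b)/2, and mean value is additive over game sums: m(G1 + G2) = m(G1) + m(G2).
Mean of G1 = (6 + (-24))/2 = -18/2 = -9
Mean of G2 = (15 + (4))/2 = 19/2 = 19/2
Mean of G1 + G2 = -9 + 19/2 = 1/2

1/2


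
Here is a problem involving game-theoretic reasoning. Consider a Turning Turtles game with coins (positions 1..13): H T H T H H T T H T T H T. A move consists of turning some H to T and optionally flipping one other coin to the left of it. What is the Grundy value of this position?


Coins: H T H T H H T T H T T H T
Key fact: a single head at position k behaves exactly like a Nim heap of size k (turning it to T and optionally flipping a coin at j < k corresponds to moving the heap from k to j, or to 0), and heads combine as a disjunctive sum (two heads at the same place would cancel, matching j XOR j = 0). So the Nim-value is the XOR of the 1-indexed positions of the heads.
Face-up positions (1-indexed): [1, 3, 5, 6, 9, 12]
XOR 0 with 1: 0 XOR 1 = 1
XOR 1 with 3: 1 XOR 3 = 2
XOR 2 with 5: 2 XOR 5 = 7
XOR 7 with 6: 7 XOR 6 = 1
XOR 1 with 9: 1 XOR 9 = 8
XOR 8 with 12: 8 XOR 12 = 4
Nim-value = 4

4


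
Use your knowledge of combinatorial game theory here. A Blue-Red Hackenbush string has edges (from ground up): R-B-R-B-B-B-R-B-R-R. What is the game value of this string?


Edges (from ground): R-B-R-B-B-B-R-B-R-R
By Berlekamp's sign-expansion rule, a Blue-Red Hackenbush stalk has the value of the surreal number whose sign sequence is the edge sequence with B -> + and R -> -.
Sign sequence: -+-+++-+--
Trace the sign expansion in the surreal number tree, starting from 0:
Edge 1: R (sign -) -> bounds (-inf, 0), value = -1
Edge 2: B (sign +) -> bounds (-1, 0), value = -1/2
Edge 3: R (sign -) -> bounds (-1, -1/2), value = -3/4
Edge 4: B (sign +) -> bounds (-3/4, -1/2), value = -5/8
Edge 5: B (sign +) -> bounds (-5/8, -1/2), value = -9/16
Edge 6: B (sign +) -> bounds (-9/16, -1/2), value = -17/32
Edge 7: R (sign -) -> bounds (-9/16, -17/32), value = -35/64
Edge 8: B (sign +) -> bounds (-35/64, -17/32), value = -69/128
Edge 9: R (sign -) -> bounds (-35/64, -69/128), value = -139/256
Edge 10: R (sign -) -> bounds (-35/64, -139/256), value = -279/512
Game value = -279/512

-279/512


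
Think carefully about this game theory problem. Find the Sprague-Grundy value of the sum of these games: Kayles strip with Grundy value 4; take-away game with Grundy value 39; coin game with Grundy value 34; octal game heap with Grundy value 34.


By the Sprague-Grundy theorem, the Grundy value of a sum of games is the XOR of individual Grundy values.
Kayles strip: Grundy value = 4. Running XOR: 0 XOR 4 = 4
take-away game: Grundy value = 39. Running XOR: 4 XOR 39 = 35
coin game: Grundy value = 34. Running XOR: 35 XOR 34 = 1
octal game heap: Grundy value = 34. Running XOR: 1 XOR 34 = 35
The combined Grundy value is 35.

35


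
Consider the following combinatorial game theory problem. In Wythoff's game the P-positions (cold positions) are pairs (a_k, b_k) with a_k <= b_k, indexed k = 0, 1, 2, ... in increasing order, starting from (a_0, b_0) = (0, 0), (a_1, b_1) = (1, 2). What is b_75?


By Wythoff's theorem, a_k = floor(k * phi) and b_k = floor(k * phi^2) = a_k + k, where phi = (1 + sqrt(5))/2 is the golden ratio.
phi = (1 + sqrt(5))/2 = 1.618034
phi^2 = phi + 1 = 2.618034
k = 75
k * phi^2 = 75 * 2.618034 = 196.352549
b_75 = floor(k * phi^2) = 196 (check: a_75 + k = 121 + 75 = 196)

196


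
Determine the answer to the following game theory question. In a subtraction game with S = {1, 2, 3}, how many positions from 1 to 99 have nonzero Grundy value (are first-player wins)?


Subtraction set S = {1, 2, 3}, so G(n) = n mod 4.
G(n) = 0 when n is a multiple of 4.
Multiples of 4 in [1, 99]: 24
N-positions (nonzero Grundy) = 99 - 24 = 75

75


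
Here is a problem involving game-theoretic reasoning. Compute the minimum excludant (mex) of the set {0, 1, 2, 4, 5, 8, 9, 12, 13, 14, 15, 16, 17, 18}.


Set = {0, 1, 2, 4, 5, 8, 9, 12, 13, 14, 15, 16, 17, 18}
0 is in the set.
1 is in the set.
2 is in the set.
3 is NOT in the set. This is the mex.
mex = 3

3


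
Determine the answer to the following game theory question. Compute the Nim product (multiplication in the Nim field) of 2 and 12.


Nim multiplication is bilinear over XOR: (u XOR v) * w = (u*w) XOR (v*w).
So we split each operand into its bit components and XOR the pairwise Nim products.
2 = 2 (as XOR of powers of 2).
12 = 4 + 8 (as XOR of powers of 2).
Using the standard Nim-product table on single bits:
  2*2 = 3,   2*4 = 8,   2*8 = 12,
  4*4 = 6,   4*8 = 11,  8*8 = 13,
and  1*x = x (identity), k*l = l*k (commutative).
Pairwise Nim products:
  2 * 4 = 8
  2 * 8 = 12
XOR them: 8 XOR 12 = 4.
Result: 2 * 12 = 4 (in Nim).

4


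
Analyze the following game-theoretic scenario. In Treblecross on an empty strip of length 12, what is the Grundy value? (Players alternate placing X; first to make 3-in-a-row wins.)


Treblecross: place X on empty cells; 3-in-a-row wins.
Playing within two cells of an existing X lets the opponent win at once, so sensible play treats the cells i-2..i+2 around each X as dead. The player left with no safe cell loses, so this is a normal-play take-away game on strips of safe cells.
Placing X at cell i (0-indexed) of a strip of k safe cells leaves independent strips of sizes max(0, i-2) and max(0, k-i-3). Hence G(k) = mex{ G(max(0,i-2)) XOR G(max(0,k-i-3)) : 0 <= i < k }, with G(0) = 0.
G(1): splits (0,0):0^0=0 -> mex({0}) = 1
G(2): splits (0,0):0^0=0 -> mex({0}) = 1
G(3): splits (0,0):0^0=0 -> mex({0}) = 1
G(4): splits (0,1):0^1=1 (0,0):0^0=0 -> mex({0, 1}) = 2
G(5): splits (0,2):0^1=1 (0,1):0^1=1 (0,0):0^0=0 -> mex({0, 1}) = 2
G(6) = mex({1}) = 0
G(7) = mex({0, 1, 2}) = 3
G(8) = mex({0, 1, 2}) = 3
G(9) = mex({0, 2}) = 1
G(10) = mex({0, 2, 3}) = 1
G(11) = mex({0, 3}) = 1
G(12) = mex({1, 3}) = 0
Therefore G(12) = 0.

0


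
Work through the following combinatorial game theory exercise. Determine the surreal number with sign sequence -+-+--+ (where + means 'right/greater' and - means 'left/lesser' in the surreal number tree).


Sign expansion: -+-+--+
Rule: track bounds (lo, hi), initially (-inf, +inf). On '+', the current value becomes lo and we move to the simplest number in (value, hi): value + 1 if hi = +inf, otherwise the midpoint (value + hi)/2. On '-', the current value becomes hi and we move to value - 1 if lo = -inf, otherwise the midpoint (lo + value)/2.
Start at 0.
Step 1: sign = -, move left. Bounds: (-inf, 0). Value = -1
Step 2: sign = +, move right. Bounds: (-1, 0). Value = -1/2
Step 3: sign = -, move left. Bounds: (-1, -1/2). Value = -3/4
Step 4: sign = +, move right. Bounds: (-3/4, -1/2). Value = -5/8
Step 5: sign = -, move left. Bounds: (-3/4, -5/8). Value = -11/16
Step 6: sign = -, move left. Bounds: (-3/4, -11/16). Value = -23/32
Step 7: sign = +, move right. Bounds: (-23/32, -11/16). Value = -45/64
The surreal number with sign expansion -+-+--+ is -45/64.

-45/64


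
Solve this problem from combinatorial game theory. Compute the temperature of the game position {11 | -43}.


The game is {11 | -43}, a switch {a | b} with numbers a > b.
Cooling {a | b} by t gives {a - t | b + t}, which stops being hot when a - t = b + t, i.e. at t = (a - b)/2. So the temperature of a switch is (a - b)/2.
Temperature = (Left option - Right option) / 2
= (11 - (-43)) / 2
= 54 / 2
= 27

27


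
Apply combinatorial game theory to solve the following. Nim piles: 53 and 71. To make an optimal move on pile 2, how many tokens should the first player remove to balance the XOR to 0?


Piles: 53 and 71
Current XOR: 53 XOR 71 = 114 (non-zero, so this is an N-position).
To make the XOR zero, we need to find a move that balances the piles.
For pile 2 (size 71): target = 71 XOR 114 = 53
We reduce pile 2 from 71 to 53.
Tokens removed: 71 - 53 = 18
Verification: 53 XOR 53 = 0

18


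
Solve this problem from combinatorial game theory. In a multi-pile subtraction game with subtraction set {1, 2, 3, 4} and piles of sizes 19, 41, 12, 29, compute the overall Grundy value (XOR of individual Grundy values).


Subtraction set: {1, 2, 3, 4}
For this subtraction set, G(n) = n mod 5 (period = max + 1 = 5).
Pile 1 (size 19): G(19) = 19 mod 5 = 4
Pile 2 (size 41): G(41) = 41 mod 5 = 1
Pile 3 (size 12): G(12) = 12 mod 5 = 2
Pile 4 (size 29): G(29) = 29 mod 5 = 4
Total Grundy value = XOR of all: 4 XOR 1 XOR 2 XOR 4 = 3

3


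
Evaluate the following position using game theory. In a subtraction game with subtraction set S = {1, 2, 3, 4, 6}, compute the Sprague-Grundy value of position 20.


The subtraction set is S = {1, 2, 3, 4, 6}.
G(k) = mex{ G(k - s) : s in S, s <= k }. We compute iteratively: G(0) = 0.
G(1) = mex({0}) = 1
G(2) = mex({0, 1}) = 2
G(3) = mex({0, 1, 2}) = 3
G(4) = mex({0, 1, 2, 3}) = 4
G(5) = mex({1, 2, 3, 4}) = 0
G(6) = mex({0, 2, 3, 4}) = 1
G(7) = mex({0, 1, 3, 4}) = 2
G(8) = mex({0, 1, 2, 4}) = 3
G(9) = mex({0, 1, 2, 3}) = 4
G(10) = mex({1, 2, 3, 4}) = 0
Observe that G(5)..G(10) = 0, 1, 2, 3, 4, 0 repeats G(0)..G(5) = 0, 1, 2, 3, 4, 0.
For k >= max(S) = 6, G(k) is determined by the previous 6 values G(k-6)..G(k-1); a window of 6 consecutive values has recurred shifted by 5, so by induction G(k + 5) = G(k) for all k >= 0: the sequence is periodic from the start with period 5.
One period: G(0..4) = 0, 1, 2, 3, 4.
20 mod 5 = 0, so G(20) = G(0) = 0.

0
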